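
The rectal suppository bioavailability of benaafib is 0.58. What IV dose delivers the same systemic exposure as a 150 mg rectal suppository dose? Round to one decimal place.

Systemic exposure from an extravascular dose = F × D_ev, so the equivalent IV dose is F × D_ev.
D_iv = F × D_ev = 0.58 × 150 = 87 mg

D_iv = 87.0 mg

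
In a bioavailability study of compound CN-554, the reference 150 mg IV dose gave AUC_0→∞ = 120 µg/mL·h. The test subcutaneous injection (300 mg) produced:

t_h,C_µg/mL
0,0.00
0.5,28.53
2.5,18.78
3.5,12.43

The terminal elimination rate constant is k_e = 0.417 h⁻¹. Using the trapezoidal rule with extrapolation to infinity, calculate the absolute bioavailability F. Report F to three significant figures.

F = 0.416

Trapezoidal AUC_0→3.5 (subcutaneous injection):
  [0→0.5]: (0.00+28.53)/2 × 0.5 = 7.1325
  [0.5→2.5]: (28.53+18.78)/2 × 2 = 47.31
  [2.5→3.5]: (18.78+12.43)/2 × 1 = 15.605
  Sum = 70.0475 µg/mL·h
Tail: C_last/k_e = 12.43/0.417 = 29.808
AUC_0→∞ (subcutaneous injection) = 70.0475 + 29.808 = 99.8555 µg/mL·h
F = (AUC_ev/D_ev)/(AUC_iv/D_iv) = (99.8555/300)/(120/150) = 0.332852/0.8 = 0.4161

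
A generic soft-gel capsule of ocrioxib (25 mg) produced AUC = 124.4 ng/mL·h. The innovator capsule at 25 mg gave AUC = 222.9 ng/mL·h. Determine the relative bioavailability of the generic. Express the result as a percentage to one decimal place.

F_rel = (AUC_test/D_test) / (AUC_ref/D_ref)
      = (124.4/25) / (222.9/25)
      = 4.976 / 8.916 = 0.5581 = 55.81%

F_rel = 55.8%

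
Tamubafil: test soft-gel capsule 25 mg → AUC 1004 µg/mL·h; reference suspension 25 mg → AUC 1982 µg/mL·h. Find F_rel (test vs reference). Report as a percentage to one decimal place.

F_rel = 50.7%

F_rel = (AUC_test/D_test) / (AUC_ref/D_ref)
      = (1004/25) / (1982/25)
      = 40.16 / 79.28 = 0.5066 = 50.66%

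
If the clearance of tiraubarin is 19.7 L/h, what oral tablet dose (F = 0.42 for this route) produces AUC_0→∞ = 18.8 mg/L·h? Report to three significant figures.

Dose = 882 mg

Dose = CL × AUC_0→∞ / F
     = 19.7 × 18.8 / 0.42 = 881.81 mg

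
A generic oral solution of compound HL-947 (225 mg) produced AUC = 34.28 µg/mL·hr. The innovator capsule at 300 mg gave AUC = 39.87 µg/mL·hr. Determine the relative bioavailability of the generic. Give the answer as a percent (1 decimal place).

F_rel = 114.6%

F_rel = (AUC_test/D_test) / (AUC_ref/D_ref)
      = (34.28/225) / (39.87/300)
      = 0.152356 / 0.1329 = 1.1464 = 114.64%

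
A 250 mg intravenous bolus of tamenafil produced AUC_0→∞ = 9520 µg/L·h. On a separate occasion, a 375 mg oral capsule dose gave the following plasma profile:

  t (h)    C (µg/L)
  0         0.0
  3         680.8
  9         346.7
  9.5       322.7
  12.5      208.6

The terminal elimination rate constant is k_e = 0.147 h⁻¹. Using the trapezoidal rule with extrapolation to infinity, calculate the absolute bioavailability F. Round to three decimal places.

F = 0.454

Trapezoidal AUC_0→12.5 (oral capsule):
  [0→3]: (0.0+680.8)/2 × 3 = 1021.2
  [3→9]: (680.8+346.7)/2 × 6 = 3082.5
  [9→9.5]: (346.7+322.7)/2 × 0.5 = 167.35
  [9.5→12.5]: (322.7+208.6)/2 × 3 = 796.95
  Sum = 5068.0 µg/L·h
Tail: C_last/k_e = 208.6/0.147 = 1419.048
AUC_0→∞ (oral capsule) = 5068.0 + 1419.048 = 6487.048 µg/L·h
F = (AUC_ev/D_ev)/(AUC_iv/D_iv) = (6487.048/375)/(9520/250) = 17.2988/38.08 = 0.4543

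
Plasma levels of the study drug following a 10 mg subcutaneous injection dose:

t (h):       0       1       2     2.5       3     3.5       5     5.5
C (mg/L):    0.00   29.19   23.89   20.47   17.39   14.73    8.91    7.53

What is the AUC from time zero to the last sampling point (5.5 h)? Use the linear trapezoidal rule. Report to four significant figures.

Trapezoidal AUC_0→5.5:
  [0→1]: (0.00+29.19)/2 × 1 = 14.595
  [1→2]: (29.19+23.89)/2 × 1 = 26.54
  [2→2.5]: (23.89+20.47)/2 × 0.5 = 11.09
  [2.5→3]: (20.47+17.39)/2 × 0.5 = 9.465
  [3→3.5]: (17.39+14.73)/2 × 0.5 = 8.03
  [3.5→5]: (14.73+8.91)/2 × 1.5 = 17.73
  [5→5.5]: (8.91+7.53)/2 × 0.5 = 4.11
  Sum = 91.56 mg/L·h

AUC = 91.56 mg/L·h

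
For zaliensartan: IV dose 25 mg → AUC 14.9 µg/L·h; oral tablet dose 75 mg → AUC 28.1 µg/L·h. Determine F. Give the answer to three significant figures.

F = (AUC_ev / D_ev) / (AUC_iv / D_iv)
  = (28.1/75) / (14.9/25)
  = 0.374667 / 0.596 = 0.6286

F = 0.629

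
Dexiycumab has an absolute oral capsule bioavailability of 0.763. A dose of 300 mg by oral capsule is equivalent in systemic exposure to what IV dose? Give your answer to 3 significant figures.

D_iv = 229 mg

Systemic exposure from an extravascular dose = F × D_ev, so the equivalent IV dose is F × D_ev.
D_iv = F × D_ev = 0.763 × 300 = 228.9 mg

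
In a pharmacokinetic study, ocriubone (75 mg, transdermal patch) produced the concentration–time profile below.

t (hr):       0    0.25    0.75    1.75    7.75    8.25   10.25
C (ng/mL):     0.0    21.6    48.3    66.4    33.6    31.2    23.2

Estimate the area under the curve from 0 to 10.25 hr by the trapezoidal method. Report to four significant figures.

AUC = 448.1 ng/mL·hr

Trapezoidal AUC_0→10.25:
  [0→0.25]: (0.0+21.6)/2 × 0.25 = 2.7
  [0.25→0.75]: (21.6+48.3)/2 × 0.5 = 17.475
  [0.75→1.75]: (48.3+66.4)/2 × 1 = 57.35
  [1.75→7.75]: (66.4+33.6)/2 × 6 = 300.0
  [7.75→8.25]: (33.6+31.2)/2 × 0.5 = 16.2
  [8.25→10.25]: (31.2+23.2)/2 × 2 = 54.4
  Sum = 448.125 ng/mL·hr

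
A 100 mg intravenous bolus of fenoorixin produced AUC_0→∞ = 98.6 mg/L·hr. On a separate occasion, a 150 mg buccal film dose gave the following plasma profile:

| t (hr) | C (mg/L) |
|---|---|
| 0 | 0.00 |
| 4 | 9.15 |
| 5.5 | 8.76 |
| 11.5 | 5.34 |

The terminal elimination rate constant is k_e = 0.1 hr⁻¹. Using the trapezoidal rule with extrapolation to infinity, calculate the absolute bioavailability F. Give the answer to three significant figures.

Trapezoidal AUC_0→11.5 (buccal film):
  [0→4]: (0.00+9.15)/2 × 4 = 18.3
  [4→5.5]: (9.15+8.76)/2 × 1.5 = 13.4325
  [5.5→11.5]: (8.76+5.34)/2 × 6 = 42.3
  Sum = 74.0325 mg/L·hr
Tail: C_last/k_e = 5.34/0.1 = 53.400
AUC_0→∞ (buccal film) = 74.0325 + 53.400 = 127.4325 mg/L·hr
F = (AUC_ev/D_ev)/(AUC_iv/D_iv) = (127.4325/150)/(98.6/100) = 0.84955/0.986 = 0.8616

F = 0.862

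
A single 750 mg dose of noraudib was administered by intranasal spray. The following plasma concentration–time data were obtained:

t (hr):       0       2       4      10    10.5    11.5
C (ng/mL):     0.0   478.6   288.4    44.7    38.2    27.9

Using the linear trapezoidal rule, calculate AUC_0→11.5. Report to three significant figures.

Trapezoidal AUC_0→11.5:
  [0→2]: (0.0+478.6)/2 × 2 = 478.6
  [2→4]: (478.6+288.4)/2 × 2 = 767.0
  [4→10]: (288.4+44.7)/2 × 6 = 999.3
  [10→10.5]: (44.7+38.2)/2 × 0.5 = 20.725
  [10.5→11.5]: (38.2+27.9)/2 × 1 = 33.05
  Sum = 2298.675 ng/mL·hr

AUC = 2300 ng/mL·hr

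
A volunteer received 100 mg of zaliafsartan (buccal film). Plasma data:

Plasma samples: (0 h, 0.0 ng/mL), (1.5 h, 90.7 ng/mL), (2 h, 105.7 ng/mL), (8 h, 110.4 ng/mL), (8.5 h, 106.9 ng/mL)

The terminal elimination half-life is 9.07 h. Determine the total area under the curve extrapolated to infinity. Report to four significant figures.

AUC = 2219 ng/mL·h

Trapezoidal AUC_0→8.5:
  [0→1.5]: (0.0+90.7)/2 × 1.5 = 68.025
  [1.5→2]: (90.7+105.7)/2 × 0.5 = 49.1
  [2→8]: (105.7+110.4)/2 × 6 = 648.3
  [8→8.5]: (110.4+106.9)/2 × 0.5 = 54.325
  Sum = 819.75 ng/mL·h
k_e = ln2 / t½ = 0.693147 / 9.07 = 0.0764 h^-1
Extrapolated tail: C_last / k_e = 106.9 / 0.0764 = 1399.215
AUC_0→∞ = 819.75 + 1399.215 = 2218.965 ng/mL·h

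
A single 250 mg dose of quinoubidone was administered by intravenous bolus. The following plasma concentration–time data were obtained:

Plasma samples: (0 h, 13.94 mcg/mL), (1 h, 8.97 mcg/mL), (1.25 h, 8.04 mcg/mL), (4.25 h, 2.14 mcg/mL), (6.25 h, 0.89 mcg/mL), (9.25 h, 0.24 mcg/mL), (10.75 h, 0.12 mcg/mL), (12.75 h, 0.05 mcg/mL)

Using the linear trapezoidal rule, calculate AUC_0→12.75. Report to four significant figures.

AUC = 34.02 mcg/mL·h

Trapezoidal AUC_0→12.75:
  [0→1]: (13.94+8.97)/2 × 1 = 11.455
  [1→1.25]: (8.97+8.04)/2 × 0.25 = 2.12625
  [1.25→4.25]: (8.04+2.14)/2 × 3 = 15.27
  [4.25→6.25]: (2.14+0.89)/2 × 2 = 3.03
  [6.25→9.25]: (0.89+0.24)/2 × 3 = 1.695
  [9.25→10.75]: (0.24+0.12)/2 × 1.5 = 0.27
  [10.75→12.75]: (0.12+0.05)/2 × 2 = 0.17
  Sum = 34.01625 mcg/mL·h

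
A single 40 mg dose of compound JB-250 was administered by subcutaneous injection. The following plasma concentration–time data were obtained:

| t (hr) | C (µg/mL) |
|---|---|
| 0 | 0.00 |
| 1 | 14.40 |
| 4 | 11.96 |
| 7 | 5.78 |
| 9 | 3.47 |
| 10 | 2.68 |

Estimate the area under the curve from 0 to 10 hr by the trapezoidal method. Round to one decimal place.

AUC = 85.7 µg/mL·hr

Trapezoidal AUC_0→10:
  [0→1]: (0.00+14.40)/2 × 1 = 7.2
  [1→4]: (14.40+11.96)/2 × 3 = 39.54
  [4→7]: (11.96+5.78)/2 × 3 = 26.61
  [7→9]: (5.78+3.47)/2 × 2 = 9.25
  [9→10]: (3.47+2.68)/2 × 1 = 3.075
  Sum = 85.675 µg/mL·hr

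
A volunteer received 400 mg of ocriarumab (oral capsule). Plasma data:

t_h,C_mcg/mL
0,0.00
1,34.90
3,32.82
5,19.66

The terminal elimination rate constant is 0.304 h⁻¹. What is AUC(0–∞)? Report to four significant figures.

AUC = 202.3 mcg/mL·h

Trapezoidal AUC_0→5:
  [0→1]: (0.00+34.90)/2 × 1 = 17.45
  [1→3]: (34.90+32.82)/2 × 2 = 67.72
  [3→5]: (32.82+19.66)/2 × 2 = 52.48
  Sum = 137.65 mcg/mL·h
Extrapolated tail: C_last / k_e = 19.66 / 0.304 = 64.671
AUC_0→∞ = 137.65 + 64.671 = 202.321 mcg/mL·h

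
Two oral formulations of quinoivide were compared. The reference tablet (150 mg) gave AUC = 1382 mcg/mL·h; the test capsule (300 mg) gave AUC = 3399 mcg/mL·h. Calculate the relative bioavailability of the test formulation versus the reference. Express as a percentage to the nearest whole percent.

F_rel = (AUC_test/D_test) / (AUC_ref/D_ref)
      = (3399/300) / (1382/150)
      = 11.33 / 9.21333 = 1.2297 = 122.97%

F_rel = 123%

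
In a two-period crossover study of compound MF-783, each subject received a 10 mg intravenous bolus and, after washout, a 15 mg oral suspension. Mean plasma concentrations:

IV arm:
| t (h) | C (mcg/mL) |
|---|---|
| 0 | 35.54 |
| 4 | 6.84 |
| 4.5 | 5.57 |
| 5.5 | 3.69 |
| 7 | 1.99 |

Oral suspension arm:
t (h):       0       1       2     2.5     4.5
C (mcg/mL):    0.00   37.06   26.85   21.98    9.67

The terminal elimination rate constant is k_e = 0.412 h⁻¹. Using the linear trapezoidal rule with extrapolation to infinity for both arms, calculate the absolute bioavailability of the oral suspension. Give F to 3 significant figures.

Trapezoidal AUC_0→7 (IV):
  [0→4]: (35.54+6.84)/2 × 4 = 84.76
  [4→4.5]: (6.84+5.57)/2 × 0.5 = 3.1025
  [4.5→5.5]: (5.57+3.69)/2 × 1 = 4.63
  [5.5→7]: (3.69+1.99)/2 × 1.5 = 4.26
  Sum = 96.7525 mcg/mL·h
IV tail: 1.99/0.412 = 4.830; AUC_iv,0→∞ = 96.7525 + 4.830 = 101.5825 mcg/mL·h
Trapezoidal AUC_0→4.5 (oral suspension):
  [0→1]: (0.00+37.06)/2 × 1 = 18.53
  [1→2]: (37.06+26.85)/2 × 1 = 31.955
  [2→2.5]: (26.85+21.98)/2 × 0.5 = 12.2075
  [2.5→4.5]: (21.98+9.67)/2 × 2 = 31.65
  Sum = 94.3425 mcg/mL·h
oral suspension tail: 9.67/0.412 = 23.471; AUC_ev,0→∞ = 94.3425 + 23.471 = 117.8135 mcg/mL·h
F = (AUC_ev/D_ev)/(AUC_iv/D_iv) = (117.8135/15)/(101.5825/10) = 7.85423/10.15825 = 0.7732

F = 0.773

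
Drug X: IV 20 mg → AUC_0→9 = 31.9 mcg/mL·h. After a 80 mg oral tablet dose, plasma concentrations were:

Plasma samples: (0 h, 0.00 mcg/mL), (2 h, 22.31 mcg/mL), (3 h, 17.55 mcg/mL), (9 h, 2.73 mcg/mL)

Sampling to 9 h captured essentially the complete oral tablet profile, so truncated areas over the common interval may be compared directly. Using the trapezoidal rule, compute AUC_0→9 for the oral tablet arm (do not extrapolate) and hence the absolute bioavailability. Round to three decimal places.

F = 0.808

Trapezoidal AUC_0→9 (oral tablet):
  [0→2]: (0.00+22.31)/2 × 2 = 22.31
  [2→3]: (22.31+17.55)/2 × 1 = 19.93
  [3→9]: (17.55+2.73)/2 × 6 = 60.84
  Sum = 103.08 mcg/mL·h
F = (AUC_ev/D_ev)/(AUC_iv/D_iv) = (103.08/80)/(31.9/20) = 1.2885/1.595 = 0.8078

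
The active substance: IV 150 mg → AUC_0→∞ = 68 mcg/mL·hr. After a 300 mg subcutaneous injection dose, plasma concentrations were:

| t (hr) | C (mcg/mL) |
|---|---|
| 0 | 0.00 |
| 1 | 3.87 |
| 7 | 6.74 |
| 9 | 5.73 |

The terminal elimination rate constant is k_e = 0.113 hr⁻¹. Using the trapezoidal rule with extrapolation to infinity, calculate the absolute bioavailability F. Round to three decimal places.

Trapezoidal AUC_0→9 (subcutaneous injection):
  [0→1]: (0.00+3.87)/2 × 1 = 1.935
  [1→7]: (3.87+6.74)/2 × 6 = 31.83
  [7→9]: (6.74+5.73)/2 × 2 = 12.47
  Sum = 46.235 mcg/mL·hr
Tail: C_last/k_e = 5.73/0.113 = 50.708
AUC_0→∞ (subcutaneous injection) = 46.235 + 50.708 = 96.943 mcg/mL·hr
F = (AUC_ev/D_ev)/(AUC_iv/D_iv) = (96.943/300)/(68/150) = 0.323143/0.453333 = 0.7128

F = 0.713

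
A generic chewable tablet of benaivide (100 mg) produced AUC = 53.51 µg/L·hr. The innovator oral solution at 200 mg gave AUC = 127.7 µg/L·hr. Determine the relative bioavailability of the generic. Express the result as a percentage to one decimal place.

F_rel = 83.8%

F_rel = (AUC_test/D_test) / (AUC_ref/D_ref)
      = (53.51/100) / (127.7/200)
      = 0.5351 / 0.6385 = 0.8381 = 83.81%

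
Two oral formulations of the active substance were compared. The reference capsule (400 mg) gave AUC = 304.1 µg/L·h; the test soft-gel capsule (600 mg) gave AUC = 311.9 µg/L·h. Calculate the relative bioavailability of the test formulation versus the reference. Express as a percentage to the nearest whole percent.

F_rel = (AUC_test/D_test) / (AUC_ref/D_ref)
      = (311.9/600) / (304.1/400)
      = 0.519833 / 0.76025 = 0.6838 = 68.38%

F_rel = 68%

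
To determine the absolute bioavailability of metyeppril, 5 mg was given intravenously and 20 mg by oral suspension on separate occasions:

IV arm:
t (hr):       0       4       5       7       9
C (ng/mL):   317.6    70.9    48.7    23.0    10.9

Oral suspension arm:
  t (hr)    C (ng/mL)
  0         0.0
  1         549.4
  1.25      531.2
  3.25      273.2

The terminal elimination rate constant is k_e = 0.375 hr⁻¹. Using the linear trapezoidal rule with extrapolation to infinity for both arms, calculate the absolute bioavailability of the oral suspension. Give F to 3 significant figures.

Trapezoidal AUC_0→9 (IV):
  [0→4]: (317.6+70.9)/2 × 4 = 777.0
  [4→5]: (70.9+48.7)/2 × 1 = 59.8
  [5→7]: (48.7+23.0)/2 × 2 = 71.7
  [7→9]: (23.0+10.9)/2 × 2 = 33.9
  Sum = 942.4 ng/mL·hr
IV tail: 10.9/0.375 = 29.067; AUC_iv,0→∞ = 942.4 + 29.067 = 971.467 ng/mL·hr
Trapezoidal AUC_0→3.25 (oral suspension):
  [0→1]: (0.0+549.4)/2 × 1 = 274.7
  [1→1.25]: (549.4+531.2)/2 × 0.25 = 135.075
  [1.25→3.25]: (531.2+273.2)/2 × 2 = 804.4
  Sum = 1214.175 ng/mL·hr
oral suspension tail: 273.2/0.375 = 728.533; AUC_ev,0→∞ = 1214.175 + 728.533 = 1942.708 ng/mL·hr
F = (AUC_ev/D_ev)/(AUC_iv/D_iv) = (1942.708/20)/(971.467/5) = 97.1354/194.2934 = 0.4999

F = 0.500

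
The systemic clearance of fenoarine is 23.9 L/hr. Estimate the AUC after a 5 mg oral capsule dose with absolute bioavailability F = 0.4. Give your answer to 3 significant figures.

AUC_0→∞ = F × Dose / CL
        = 0.4 × 5 / 23.9 = 0.083682 mg/L·hr

AUC = 0.0837 mg/L·hr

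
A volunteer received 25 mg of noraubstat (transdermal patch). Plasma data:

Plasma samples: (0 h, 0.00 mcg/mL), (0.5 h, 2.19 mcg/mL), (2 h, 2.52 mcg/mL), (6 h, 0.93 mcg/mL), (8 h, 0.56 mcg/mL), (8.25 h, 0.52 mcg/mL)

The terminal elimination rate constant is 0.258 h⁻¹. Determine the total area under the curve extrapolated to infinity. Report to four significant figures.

Trapezoidal AUC_0→8.25:
  [0→0.5]: (0.00+2.19)/2 × 0.5 = 0.5475
  [0.5→2]: (2.19+2.52)/2 × 1.5 = 3.5325
  [2→6]: (2.52+0.93)/2 × 4 = 6.9
  [6→8]: (0.93+0.56)/2 × 2 = 1.49
  [8→8.25]: (0.56+0.52)/2 × 0.25 = 0.135
  Sum = 12.605 mcg/mL·h
Extrapolated tail: C_last / k_e = 0.52 / 0.258 = 2.016
AUC_0→∞ = 12.605 + 2.016 = 14.621 mcg/mL·h

AUC = 14.62 mcg/mL·h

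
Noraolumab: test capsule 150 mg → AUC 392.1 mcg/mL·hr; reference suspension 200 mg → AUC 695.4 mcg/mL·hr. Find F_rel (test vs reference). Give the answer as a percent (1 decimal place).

F_rel = (AUC_test/D_test) / (AUC_ref/D_ref)
      = (392.1/150) / (695.4/200)
      = 2.614 / 3.477 = 0.7518 = 75.18%

F_rel = 75.2%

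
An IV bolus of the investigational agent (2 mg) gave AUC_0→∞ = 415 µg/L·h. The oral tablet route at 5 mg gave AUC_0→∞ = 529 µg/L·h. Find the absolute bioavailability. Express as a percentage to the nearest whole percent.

F = 51%

F = (AUC_ev / D_ev) / (AUC_iv / D_iv)
  = (529/5) / (415/2)
  = 105.8 / 207.5 = 0.5099
  = 50.99%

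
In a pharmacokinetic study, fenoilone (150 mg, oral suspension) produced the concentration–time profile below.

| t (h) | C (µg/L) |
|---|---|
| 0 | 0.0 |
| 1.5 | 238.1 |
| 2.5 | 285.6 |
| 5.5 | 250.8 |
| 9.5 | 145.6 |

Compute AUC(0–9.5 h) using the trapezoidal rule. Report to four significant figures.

Trapezoidal AUC_0→9.5:
  [0→1.5]: (0.0+238.1)/2 × 1.5 = 178.575
  [1.5→2.5]: (238.1+285.6)/2 × 1 = 261.85
  [2.5→5.5]: (285.6+250.8)/2 × 3 = 804.6
  [5.5→9.5]: (250.8+145.6)/2 × 4 = 792.8
  Sum = 2037.825 µg/L·h

AUC = 2038 µg/L·h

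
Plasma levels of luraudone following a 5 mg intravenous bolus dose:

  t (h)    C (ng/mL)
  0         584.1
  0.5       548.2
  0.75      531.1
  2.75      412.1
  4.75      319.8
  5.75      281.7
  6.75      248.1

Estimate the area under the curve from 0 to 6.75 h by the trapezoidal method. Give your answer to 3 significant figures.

Trapezoidal AUC_0→6.75:
  [0→0.5]: (584.1+548.2)/2 × 0.5 = 283.075
  [0.5→0.75]: (548.2+531.1)/2 × 0.25 = 134.9125
  [0.75→2.75]: (531.1+412.1)/2 × 2 = 943.2
  [2.75→4.75]: (412.1+319.8)/2 × 2 = 731.9
  [4.75→5.75]: (319.8+281.7)/2 × 1 = 300.75
  [5.75→6.75]: (281.7+248.1)/2 × 1 = 264.9
  Sum = 2658.7375 ng/mL·h

AUC = 2660 ng/mL·h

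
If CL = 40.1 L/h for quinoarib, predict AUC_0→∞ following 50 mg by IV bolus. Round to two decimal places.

AUC_0→∞ = Dose_iv / CL
        = 50 / 40.1 = 1.24688 mg/L·h

AUC = 1.25 mg/L·h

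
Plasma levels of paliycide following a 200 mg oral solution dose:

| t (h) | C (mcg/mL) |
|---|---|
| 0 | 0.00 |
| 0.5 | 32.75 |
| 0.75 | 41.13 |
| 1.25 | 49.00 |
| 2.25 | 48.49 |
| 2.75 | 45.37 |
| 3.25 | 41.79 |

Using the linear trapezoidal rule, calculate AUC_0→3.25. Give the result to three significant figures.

Trapezoidal AUC_0→3.25:
  [0→0.5]: (0.00+32.75)/2 × 0.5 = 8.1875
  [0.5→0.75]: (32.75+41.13)/2 × 0.25 = 9.235
  [0.75→1.25]: (41.13+49.00)/2 × 0.5 = 22.5325
  [1.25→2.25]: (49.00+48.49)/2 × 1 = 48.745
  [2.25→2.75]: (48.49+45.37)/2 × 0.5 = 23.465
  [2.75→3.25]: (45.37+41.79)/2 × 0.5 = 21.79
  Sum = 133.955 mcg/mL·h

AUC = 134 mcg/mL·h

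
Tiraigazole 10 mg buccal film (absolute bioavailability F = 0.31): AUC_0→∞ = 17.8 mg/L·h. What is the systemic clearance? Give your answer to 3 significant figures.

CL = F × Dose / AUC_0→∞
   = 0.31 × 10 / 17.8 = 0.174157 L/h

CL = 0.174 L/h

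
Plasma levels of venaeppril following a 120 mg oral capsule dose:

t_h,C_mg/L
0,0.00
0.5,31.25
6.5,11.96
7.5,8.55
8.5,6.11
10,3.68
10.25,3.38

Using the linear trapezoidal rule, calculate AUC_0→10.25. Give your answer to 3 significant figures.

AUC = 163 mg/L·h

Trapezoidal AUC_0→10.25:
  [0→0.5]: (0.00+31.25)/2 × 0.5 = 7.8125
  [0.5→6.5]: (31.25+11.96)/2 × 6 = 129.63
  [6.5→7.5]: (11.96+8.55)/2 × 1 = 10.255
  [7.5→8.5]: (8.55+6.11)/2 × 1 = 7.33
  [8.5→10]: (6.11+3.68)/2 × 1.5 = 7.3425
  [10→10.25]: (3.68+3.38)/2 × 0.25 = 0.8825
  Sum = 163.2525 mg/L·h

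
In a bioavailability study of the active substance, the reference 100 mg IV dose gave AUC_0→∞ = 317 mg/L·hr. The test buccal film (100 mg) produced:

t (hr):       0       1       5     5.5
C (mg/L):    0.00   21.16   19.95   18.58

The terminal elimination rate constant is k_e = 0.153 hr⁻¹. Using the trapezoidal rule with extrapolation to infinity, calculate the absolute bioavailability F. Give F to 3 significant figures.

Trapezoidal AUC_0→5.5 (buccal film):
  [0→1]: (0.00+21.16)/2 × 1 = 10.58
  [1→5]: (21.16+19.95)/2 × 4 = 82.22
  [5→5.5]: (19.95+18.58)/2 × 0.5 = 9.6325
  Sum = 102.4325 mg/L·hr
Tail: C_last/k_e = 18.58/0.153 = 121.438
AUC_0→∞ (buccal film) = 102.4325 + 121.438 = 223.8705 mg/L·hr
F = (AUC_ev/D_ev)/(AUC_iv/D_iv) = (223.8705/100)/(317/100) = 2.238705/3.17 = 0.7062

F = 0.706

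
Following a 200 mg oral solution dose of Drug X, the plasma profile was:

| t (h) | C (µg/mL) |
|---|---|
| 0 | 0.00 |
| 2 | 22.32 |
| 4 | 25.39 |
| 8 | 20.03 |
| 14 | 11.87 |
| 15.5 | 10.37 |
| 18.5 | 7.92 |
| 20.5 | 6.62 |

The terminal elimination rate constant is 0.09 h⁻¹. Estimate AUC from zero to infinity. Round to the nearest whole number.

AUC = 389 µg/mL·h

Trapezoidal AUC_0→20.5:
  [0→2]: (0.00+22.32)/2 × 2 = 22.32
  [2→4]: (22.32+25.39)/2 × 2 = 47.71
  [4→8]: (25.39+20.03)/2 × 4 = 90.84
  [8→14]: (20.03+11.87)/2 × 6 = 95.7
  [14→15.5]: (11.87+10.37)/2 × 1.5 = 16.68
  [15.5→18.5]: (10.37+7.92)/2 × 3 = 27.435
  [18.5→20.5]: (7.92+6.62)/2 × 2 = 14.54
  Sum = 315.225 µg/mL·h
Extrapolated tail: C_last / k_e = 6.62 / 0.09 = 73.556
AUC_0→∞ = 315.225 + 73.556 = 388.781 µg/mL·h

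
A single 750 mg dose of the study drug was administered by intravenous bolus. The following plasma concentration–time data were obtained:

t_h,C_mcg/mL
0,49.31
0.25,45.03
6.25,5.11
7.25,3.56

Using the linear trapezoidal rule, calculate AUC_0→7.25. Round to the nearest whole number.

AUC = 167 mcg/mL·h

Trapezoidal AUC_0→7.25:
  [0→0.25]: (49.31+45.03)/2 × 0.25 = 11.7925
  [0.25→6.25]: (45.03+5.11)/2 × 6 = 150.42
  [6.25→7.25]: (5.11+3.56)/2 × 1 = 4.335
  Sum = 166.5475 mcg/mL·h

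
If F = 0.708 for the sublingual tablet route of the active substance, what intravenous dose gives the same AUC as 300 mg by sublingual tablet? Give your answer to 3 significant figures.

Systemic exposure from an extravascular dose = F × D_ev, so the equivalent IV dose is F × D_ev.
D_iv = F × D_ev = 0.708 × 300 = 212.4 mg

D_iv = 212 mg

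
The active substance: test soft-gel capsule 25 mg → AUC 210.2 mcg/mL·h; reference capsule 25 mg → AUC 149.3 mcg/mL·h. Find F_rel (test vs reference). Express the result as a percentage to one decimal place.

F_rel = (AUC_test/D_test) / (AUC_ref/D_ref)
      = (210.2/25) / (149.3/25)
      = 8.408 / 5.972 = 1.4079 = 140.79%

F_rel = 140.8%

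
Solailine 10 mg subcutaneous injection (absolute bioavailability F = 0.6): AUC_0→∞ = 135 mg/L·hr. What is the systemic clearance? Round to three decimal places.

CL = F × Dose / AUC_0→∞
   = 0.6 × 10 / 135 = 0.0444444 L/hr

CL = 0.044 L/hr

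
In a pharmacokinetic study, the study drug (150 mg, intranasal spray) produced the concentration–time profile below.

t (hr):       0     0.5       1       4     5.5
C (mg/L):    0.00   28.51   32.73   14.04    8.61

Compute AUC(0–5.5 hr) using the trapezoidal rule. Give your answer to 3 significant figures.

AUC = 110 mg/L·hr

Trapezoidal AUC_0→5.5:
  [0→0.5]: (0.00+28.51)/2 × 0.5 = 7.1275
  [0.5→1]: (28.51+32.73)/2 × 0.5 = 15.31
  [1→4]: (32.73+14.04)/2 × 3 = 70.155
  [4→5.5]: (14.04+8.61)/2 × 1.5 = 16.9875
  Sum = 109.58 mg/L·hr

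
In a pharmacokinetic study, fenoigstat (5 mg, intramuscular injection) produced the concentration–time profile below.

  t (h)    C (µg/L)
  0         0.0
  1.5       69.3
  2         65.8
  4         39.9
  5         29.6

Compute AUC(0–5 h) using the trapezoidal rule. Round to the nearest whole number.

AUC = 226 µg/L·h

Trapezoidal AUC_0→5:
  [0→1.5]: (0.0+69.3)/2 × 1.5 = 51.975
  [1.5→2]: (69.3+65.8)/2 × 0.5 = 33.775
  [2→4]: (65.8+39.9)/2 × 2 = 105.7
  [4→5]: (39.9+29.6)/2 × 1 = 34.75
  Sum = 226.2 µg/L·h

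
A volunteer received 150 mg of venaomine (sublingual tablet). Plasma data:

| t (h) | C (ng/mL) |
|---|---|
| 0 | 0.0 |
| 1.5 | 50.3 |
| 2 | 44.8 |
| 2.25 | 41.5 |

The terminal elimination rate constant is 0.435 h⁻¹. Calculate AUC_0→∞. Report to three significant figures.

Trapezoidal AUC_0→2.25:
  [0→1.5]: (0.0+50.3)/2 × 1.5 = 37.725
  [1.5→2]: (50.3+44.8)/2 × 0.5 = 23.775
  [2→2.25]: (44.8+41.5)/2 × 0.25 = 10.7875
  Sum = 72.2875 ng/mL·h
Extrapolated tail: C_last / k_e = 41.5 / 0.435 = 95.402
AUC_0→∞ = 72.2875 + 95.402 = 167.6895 ng/mL·h

AUC = 168 ng/mL·h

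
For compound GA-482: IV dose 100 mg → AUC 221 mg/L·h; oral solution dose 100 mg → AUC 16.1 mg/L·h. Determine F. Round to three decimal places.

F = (AUC_ev / D_ev) / (AUC_iv / D_iv)
  = (16.1/100) / (221/100)
  = 0.161 / 2.21 = 0.0729

F = 0.073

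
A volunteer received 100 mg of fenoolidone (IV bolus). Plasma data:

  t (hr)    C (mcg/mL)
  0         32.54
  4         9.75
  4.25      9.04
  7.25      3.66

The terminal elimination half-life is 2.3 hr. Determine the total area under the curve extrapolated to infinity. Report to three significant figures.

AUC = 118 mcg/mL·hr

Trapezoidal AUC_0→7.25:
  [0→4]: (32.54+9.75)/2 × 4 = 84.58
  [4→4.25]: (9.75+9.04)/2 × 0.25 = 2.34875
  [4.25→7.25]: (9.04+3.66)/2 × 3 = 19.05
  Sum = 105.97875 mcg/mL·hr
k_e = ln2 / t½ = 0.693147 / 2.3 = 0.3014 hr^-1
Extrapolated tail: C_last / k_e = 3.66 / 0.3014 = 12.143
AUC_0→∞ = 105.97875 + 12.143 = 118.12175 mcg/mL·hr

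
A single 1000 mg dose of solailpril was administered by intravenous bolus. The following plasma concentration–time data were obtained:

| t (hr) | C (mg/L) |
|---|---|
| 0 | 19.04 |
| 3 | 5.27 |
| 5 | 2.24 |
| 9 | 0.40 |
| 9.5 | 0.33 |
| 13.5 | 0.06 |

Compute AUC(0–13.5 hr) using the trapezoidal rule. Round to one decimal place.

Trapezoidal AUC_0→13.5:
  [0→3]: (19.04+5.27)/2 × 3 = 36.465
  [3→5]: (5.27+2.24)/2 × 2 = 7.51
  [5→9]: (2.24+0.40)/2 × 4 = 5.28
  [9→9.5]: (0.40+0.33)/2 × 0.5 = 0.1825
  [9.5→13.5]: (0.33+0.06)/2 × 4 = 0.78
  Sum = 50.2175 mg/L·hr

AUC = 50.2 mg/L·hr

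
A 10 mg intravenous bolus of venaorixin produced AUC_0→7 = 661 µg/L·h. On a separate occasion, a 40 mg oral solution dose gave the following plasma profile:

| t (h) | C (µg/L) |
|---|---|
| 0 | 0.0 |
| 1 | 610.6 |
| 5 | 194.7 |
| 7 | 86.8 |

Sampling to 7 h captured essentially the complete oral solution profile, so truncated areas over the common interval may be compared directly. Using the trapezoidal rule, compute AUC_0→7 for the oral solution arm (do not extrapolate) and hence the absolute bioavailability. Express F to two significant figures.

Trapezoidal AUC_0→7 (oral solution):
  [0→1]: (0.0+610.6)/2 × 1 = 305.3
  [1→5]: (610.6+194.7)/2 × 4 = 1610.6
  [5→7]: (194.7+86.8)/2 × 2 = 281.5
  Sum = 2197.4 µg/L·h
F = (AUC_ev/D_ev)/(AUC_iv/D_iv) = (2197.4/40)/(661/10) = 54.935/66.1 = 0.8311

F = 0.83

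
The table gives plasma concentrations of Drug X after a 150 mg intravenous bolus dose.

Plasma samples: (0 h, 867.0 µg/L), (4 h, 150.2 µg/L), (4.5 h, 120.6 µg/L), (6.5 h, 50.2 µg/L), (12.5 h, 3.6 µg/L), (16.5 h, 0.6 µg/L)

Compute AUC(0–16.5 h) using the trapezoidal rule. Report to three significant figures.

AUC = 2440 µg/L·h

Trapezoidal AUC_0→16.5:
  [0→4]: (867.0+150.2)/2 × 4 = 2034.4
  [4→4.5]: (150.2+120.6)/2 × 0.5 = 67.7
  [4.5→6.5]: (120.6+50.2)/2 × 2 = 170.8
  [6.5→12.5]: (50.2+3.6)/2 × 6 = 161.4
  [12.5→16.5]: (3.6+0.6)/2 × 4 = 8.4
  Sum = 2442.7 µg/L·h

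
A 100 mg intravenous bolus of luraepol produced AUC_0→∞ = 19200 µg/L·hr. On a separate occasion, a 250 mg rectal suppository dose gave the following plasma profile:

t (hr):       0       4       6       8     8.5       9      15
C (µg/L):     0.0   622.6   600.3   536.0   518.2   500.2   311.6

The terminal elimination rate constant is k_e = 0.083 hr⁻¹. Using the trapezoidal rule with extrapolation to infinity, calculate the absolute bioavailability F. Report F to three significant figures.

F = 0.215

Trapezoidal AUC_0→15 (rectal suppository):
  [0→4]: (0.0+622.6)/2 × 4 = 1245.2
  [4→6]: (622.6+600.3)/2 × 2 = 1222.9
  [6→8]: (600.3+536.0)/2 × 2 = 1136.3
  [8→8.5]: (536.0+518.2)/2 × 0.5 = 263.55
  [8.5→9]: (518.2+500.2)/2 × 0.5 = 254.6
  [9→15]: (500.2+311.6)/2 × 6 = 2435.4
  Sum = 6557.95 µg/L·hr
Tail: C_last/k_e = 311.6/0.083 = 3754.217
AUC_0→∞ (rectal suppository) = 6557.95 + 3754.217 = 10312.167 µg/L·hr
F = (AUC_ev/D_ev)/(AUC_iv/D_iv) = (10312.167/250)/(19200/100) = 41.248668/192 = 0.2148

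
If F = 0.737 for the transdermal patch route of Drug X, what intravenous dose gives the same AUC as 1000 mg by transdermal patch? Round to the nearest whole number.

Systemic exposure from an extravascular dose = F × D_ev, so the equivalent IV dose is F × D_ev.
D_iv = F × D_ev = 0.737 × 1000 = 737 mg

D_iv = 737 mg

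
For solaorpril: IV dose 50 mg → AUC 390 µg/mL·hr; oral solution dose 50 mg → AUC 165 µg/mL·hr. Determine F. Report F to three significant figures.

F = 0.423

F = (AUC_ev / D_ev) / (AUC_iv / D_iv)
  = (165/50) / (390/50)
  = 3.3 / 7.8 = 0.4231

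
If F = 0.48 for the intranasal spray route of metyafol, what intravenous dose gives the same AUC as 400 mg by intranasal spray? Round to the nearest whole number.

D_iv = 192 mg

Systemic exposure from an extravascular dose = F × D_ev, so the equivalent IV dose is F × D_ev.
D_iv = F × D_ev = 0.48 × 400 = 192 mg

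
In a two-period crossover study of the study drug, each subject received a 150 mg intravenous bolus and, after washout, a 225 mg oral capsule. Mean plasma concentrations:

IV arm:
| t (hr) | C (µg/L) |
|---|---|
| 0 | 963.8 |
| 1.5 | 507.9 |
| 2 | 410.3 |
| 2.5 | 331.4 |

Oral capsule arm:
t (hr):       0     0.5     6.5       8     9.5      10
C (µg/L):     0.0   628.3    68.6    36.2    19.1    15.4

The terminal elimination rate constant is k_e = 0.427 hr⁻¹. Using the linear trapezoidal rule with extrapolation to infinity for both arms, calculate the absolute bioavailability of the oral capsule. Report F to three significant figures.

F = 0.701

Trapezoidal AUC_0→2.5 (IV):
  [0→1.5]: (963.8+507.9)/2 × 1.5 = 1103.775
  [1.5→2]: (507.9+410.3)/2 × 0.5 = 229.55
  [2→2.5]: (410.3+331.4)/2 × 0.5 = 185.425
  Sum = 1518.75 µg/L·hr
IV tail: 331.4/0.427 = 776.112; AUC_iv,0→∞ = 1518.75 + 776.112 = 2294.862 µg/L·hr
Trapezoidal AUC_0→10 (oral capsule):
  [0→0.5]: (0.0+628.3)/2 × 0.5 = 157.075
  [0.5→6.5]: (628.3+68.6)/2 × 6 = 2090.7
  [6.5→8]: (68.6+36.2)/2 × 1.5 = 78.6
  [8→9.5]: (36.2+19.1)/2 × 1.5 = 41.475
  [9.5→10]: (19.1+15.4)/2 × 0.5 = 8.625
  Sum = 2376.475 µg/L·hr
oral capsule tail: 15.4/0.427 = 36.066; AUC_ev,0→∞ = 2376.475 + 36.066 = 2412.541 µg/L·hr
F = (AUC_ev/D_ev)/(AUC_iv/D_iv) = (2412.541/225)/(2294.862/150) = 10.7224/15.29908 = 0.7009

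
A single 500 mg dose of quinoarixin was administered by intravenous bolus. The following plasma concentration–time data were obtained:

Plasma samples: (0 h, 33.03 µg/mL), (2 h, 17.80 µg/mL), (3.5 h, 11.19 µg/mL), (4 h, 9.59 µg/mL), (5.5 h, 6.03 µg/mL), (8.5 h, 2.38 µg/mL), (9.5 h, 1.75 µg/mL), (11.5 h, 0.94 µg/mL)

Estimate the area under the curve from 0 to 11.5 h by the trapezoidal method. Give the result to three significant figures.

AUC = 107 µg/mL·h

Trapezoidal AUC_0→11.5:
  [0→2]: (33.03+17.80)/2 × 2 = 50.83
  [2→3.5]: (17.80+11.19)/2 × 1.5 = 21.7425
  [3.5→4]: (11.19+9.59)/2 × 0.5 = 5.195
  [4→5.5]: (9.59+6.03)/2 × 1.5 = 11.715
  [5.5→8.5]: (6.03+2.38)/2 × 3 = 12.615
  [8.5→9.5]: (2.38+1.75)/2 × 1 = 2.065
  [9.5→11.5]: (1.75+0.94)/2 × 2 = 2.69
  Sum = 106.8525 µg/mL·h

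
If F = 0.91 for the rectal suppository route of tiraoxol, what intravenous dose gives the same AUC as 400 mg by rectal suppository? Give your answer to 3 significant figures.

Systemic exposure from an extravascular dose = F × D_ev, so the equivalent IV dose is F × D_ev.
D_iv = F × D_ev = 0.91 × 400 = 364 mg

D_iv = 364 mg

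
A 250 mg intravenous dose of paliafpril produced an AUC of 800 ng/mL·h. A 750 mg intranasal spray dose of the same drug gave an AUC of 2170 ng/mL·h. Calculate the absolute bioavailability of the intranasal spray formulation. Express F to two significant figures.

F = 0.90

F = (AUC_ev / D_ev) / (AUC_iv / D_iv)
  = (2170/750) / (800/250)
  = 2.89333 / 3.2 = 0.9042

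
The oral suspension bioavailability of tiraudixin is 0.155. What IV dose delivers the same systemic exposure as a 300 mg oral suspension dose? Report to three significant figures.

D_iv = 46.5 mg

Systemic exposure from an extravascular dose = F × D_ev, so the equivalent IV dose is F × D_ev.
D_iv = F × D_ev = 0.155 × 300 = 46.5 mg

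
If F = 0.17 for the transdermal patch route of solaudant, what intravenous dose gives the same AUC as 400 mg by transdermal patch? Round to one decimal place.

D_iv = 68.0 mg

Systemic exposure from an extravascular dose = F × D_ev, so the equivalent IV dose is F × D_ev.
D_iv = F × D_ev = 0.17 × 400 = 68 mg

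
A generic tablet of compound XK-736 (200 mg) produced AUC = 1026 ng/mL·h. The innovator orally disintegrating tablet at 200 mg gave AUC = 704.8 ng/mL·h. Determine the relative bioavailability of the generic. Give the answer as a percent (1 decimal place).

F_rel = 145.6%

F_rel = (AUC_test/D_test) / (AUC_ref/D_ref)
      = (1026/200) / (704.8/200)
      = 5.13 / 3.524 = 1.4557 = 145.57%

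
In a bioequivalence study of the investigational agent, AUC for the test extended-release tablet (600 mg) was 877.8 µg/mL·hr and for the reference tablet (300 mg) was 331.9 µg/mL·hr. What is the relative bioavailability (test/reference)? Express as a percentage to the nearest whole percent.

F_rel = (AUC_test/D_test) / (AUC_ref/D_ref)
      = (877.8/600) / (331.9/300)
      = 1.463 / 1.10633 = 1.3224 = 132.24%

F_rel = 132%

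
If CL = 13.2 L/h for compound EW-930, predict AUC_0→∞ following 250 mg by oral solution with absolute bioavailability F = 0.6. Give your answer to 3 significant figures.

AUC_0→∞ = F × Dose / CL
        = 0.6 × 250 / 13.2 = 11.3636 mg/L·h

AUC = 11.4 mg/L·h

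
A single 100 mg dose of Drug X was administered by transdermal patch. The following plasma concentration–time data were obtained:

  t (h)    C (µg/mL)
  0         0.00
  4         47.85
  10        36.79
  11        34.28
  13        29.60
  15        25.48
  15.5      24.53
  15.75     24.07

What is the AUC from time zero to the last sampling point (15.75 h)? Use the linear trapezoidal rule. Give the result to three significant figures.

Trapezoidal AUC_0→15.75:
  [0→4]: (0.00+47.85)/2 × 4 = 95.7
  [4→10]: (47.85+36.79)/2 × 6 = 253.92
  [10→11]: (36.79+34.28)/2 × 1 = 35.535
  [11→13]: (34.28+29.60)/2 × 2 = 63.88
  [13→15]: (29.60+25.48)/2 × 2 = 55.08
  [15→15.5]: (25.48+24.53)/2 × 0.5 = 12.5025
  [15.5→15.75]: (24.53+24.07)/2 × 0.25 = 6.075
  Sum = 522.6925 µg/mL·h

AUC = 523 µg/mL·h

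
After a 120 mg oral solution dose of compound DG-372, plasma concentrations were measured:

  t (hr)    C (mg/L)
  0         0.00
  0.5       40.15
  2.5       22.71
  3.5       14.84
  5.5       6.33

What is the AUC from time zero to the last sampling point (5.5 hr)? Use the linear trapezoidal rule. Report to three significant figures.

AUC = 113 mg/L·hr

Trapezoidal AUC_0→5.5:
  [0→0.5]: (0.00+40.15)/2 × 0.5 = 10.0375
  [0.5→2.5]: (40.15+22.71)/2 × 2 = 62.86
  [2.5→3.5]: (22.71+14.84)/2 × 1 = 18.775
  [3.5→5.5]: (14.84+6.33)/2 × 2 = 21.17
  Sum = 112.8425 mg/L·hr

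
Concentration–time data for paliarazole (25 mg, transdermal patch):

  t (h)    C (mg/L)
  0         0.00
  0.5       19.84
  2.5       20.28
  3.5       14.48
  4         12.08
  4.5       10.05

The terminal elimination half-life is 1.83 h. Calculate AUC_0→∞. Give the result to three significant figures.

AUC = 101 mg/L·h

Trapezoidal AUC_0→4.5:
  [0→0.5]: (0.00+19.84)/2 × 0.5 = 4.96
  [0.5→2.5]: (19.84+20.28)/2 × 2 = 40.12
  [2.5→3.5]: (20.28+14.48)/2 × 1 = 17.38
  [3.5→4]: (14.48+12.08)/2 × 0.5 = 6.64
  [4→4.5]: (12.08+10.05)/2 × 0.5 = 5.5325
  Sum = 74.6325 mg/L·h
k_e = ln2 / t½ = 0.693147 / 1.83 = 0.3788 h^-1
Extrapolated tail: C_last / k_e = 10.05 / 0.3788 = 26.531
AUC_0→∞ = 74.6325 + 26.531 = 101.1635 mg/L·h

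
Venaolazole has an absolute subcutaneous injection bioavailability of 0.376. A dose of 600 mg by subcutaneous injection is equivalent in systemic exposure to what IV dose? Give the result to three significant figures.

Systemic exposure from an extravascular dose = F × D_ev, so the equivalent IV dose is F × D_ev.
D_iv = F × D_ev = 0.376 × 600 = 225.6 mg

D_iv = 226 mg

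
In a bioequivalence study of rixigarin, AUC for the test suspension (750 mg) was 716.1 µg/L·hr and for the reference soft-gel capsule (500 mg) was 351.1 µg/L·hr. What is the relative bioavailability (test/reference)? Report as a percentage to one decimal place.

F_rel = 136.0%

F_rel = (AUC_test/D_test) / (AUC_ref/D_ref)
      = (716.1/750) / (351.1/500)
      = 0.9548 / 0.7022 = 1.3597 = 135.97%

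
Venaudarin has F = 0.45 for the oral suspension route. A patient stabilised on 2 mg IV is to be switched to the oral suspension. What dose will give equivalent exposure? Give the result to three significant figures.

For equal systemic exposure: F × D_ev = D_iv
D_ev = D_iv / F = 2 / 0.45 = 4.44444 mg

D_oral = 4.44 mg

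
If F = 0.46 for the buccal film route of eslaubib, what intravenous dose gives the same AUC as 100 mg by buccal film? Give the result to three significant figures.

Systemic exposure from an extravascular dose = F × D_ev, so the equivalent IV dose is F × D_ev.
D_iv = F × D_ev = 0.46 × 100 = 46 mg

D_iv = 46.0 mg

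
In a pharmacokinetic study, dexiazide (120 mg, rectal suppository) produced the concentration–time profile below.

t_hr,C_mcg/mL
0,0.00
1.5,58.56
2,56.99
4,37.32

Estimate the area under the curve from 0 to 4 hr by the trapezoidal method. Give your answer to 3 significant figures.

Trapezoidal AUC_0→4:
  [0→1.5]: (0.00+58.56)/2 × 1.5 = 43.92
  [1.5→2]: (58.56+56.99)/2 × 0.5 = 28.8875
  [2→4]: (56.99+37.32)/2 × 2 = 94.31
  Sum = 167.1175 mcg/mL·hr

AUC = 167 mcg/mL·hr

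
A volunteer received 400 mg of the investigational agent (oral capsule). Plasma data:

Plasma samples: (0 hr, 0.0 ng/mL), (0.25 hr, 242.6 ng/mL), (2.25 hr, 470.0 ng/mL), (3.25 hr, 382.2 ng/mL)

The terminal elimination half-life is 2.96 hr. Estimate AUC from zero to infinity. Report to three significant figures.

Trapezoidal AUC_0→3.25:
  [0→0.25]: (0.0+242.6)/2 × 0.25 = 30.325
  [0.25→2.25]: (242.6+470.0)/2 × 2 = 712.6
  [2.25→3.25]: (470.0+382.2)/2 × 1 = 426.1
  Sum = 1169.025 ng/mL·hr
k_e = ln2 / t½ = 0.693147 / 2.96 = 0.2342 hr^-1
Extrapolated tail: C_last / k_e = 382.2 / 0.2342 = 1631.939
AUC_0→∞ = 1169.025 + 1631.939 = 2800.964 ng/mL·hr

AUC = 2800 ng/mL·hr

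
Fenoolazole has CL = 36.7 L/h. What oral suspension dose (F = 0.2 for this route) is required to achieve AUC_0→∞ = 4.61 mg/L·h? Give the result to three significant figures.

Dose = 846 mg

Dose = CL × AUC_0→∞ / F
     = 36.7 × 4.61 / 0.2 = 845.935 mg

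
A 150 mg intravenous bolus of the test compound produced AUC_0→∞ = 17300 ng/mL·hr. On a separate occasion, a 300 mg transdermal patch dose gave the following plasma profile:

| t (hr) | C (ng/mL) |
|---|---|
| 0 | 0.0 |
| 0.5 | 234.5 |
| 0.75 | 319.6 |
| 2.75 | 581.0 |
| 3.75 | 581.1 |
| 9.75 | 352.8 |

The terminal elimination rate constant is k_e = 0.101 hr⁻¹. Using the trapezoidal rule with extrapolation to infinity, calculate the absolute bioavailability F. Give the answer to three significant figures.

F = 0.228

Trapezoidal AUC_0→9.75 (transdermal patch):
  [0→0.5]: (0.0+234.5)/2 × 0.5 = 58.625
  [0.5→0.75]: (234.5+319.6)/2 × 0.25 = 69.2625
  [0.75→2.75]: (319.6+581.0)/2 × 2 = 900.6
  [2.75→3.75]: (581.0+581.1)/2 × 1 = 581.05
  [3.75→9.75]: (581.1+352.8)/2 × 6 = 2801.7
  Sum = 4411.2375 ng/mL·hr
Tail: C_last/k_e = 352.8/0.101 = 3493.069
AUC_0→∞ (transdermal patch) = 4411.2375 + 3493.069 = 7904.3065 ng/mL·hr
F = (AUC_ev/D_ev)/(AUC_iv/D_iv) = (7904.3065/300)/(17300/150) = 26.3477/115.333 = 0.2284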